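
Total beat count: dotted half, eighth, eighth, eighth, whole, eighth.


Working:
Beat values:
  dotted half = 3 beats
  eighth = 0.5 beats
  eighth = 0.5 beats
  eighth = 0.5 beats
  whole = 4 beats
  eighth = 0.5 beats
Sum = 3 + 0.5 + 0.5 + 0.5 + 4 + 0.5
= 9 beats


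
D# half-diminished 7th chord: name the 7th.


Solution.
Half-diminished 7th chord = root + minor 3rd + diminished 5th + minor 7th
Seventh chords stack in thirds, so the letter names are D-F-A-C
Root: D#
Minor 3rd above D#: F#
Diminished 5th above D#: A
Minor 7th above D#: C#
The 7th = C#


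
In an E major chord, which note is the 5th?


Let's work it out.
Major triad = root + major 3rd (4 semitones) + perfect 5th (7 semitones)
A triad on E stacks thirds, so the chord tones use letter names E-G-B
Root: E
Major 3rd above E: G#
Perfect 5th above E: B
The 5th = B


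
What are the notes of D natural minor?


Working:
Natural minor scale pattern: W-H-W-W-H-W-W (2-1-2-2-1-2-2 semitones)
Starting from D:
  D + 2 semitones → E
  E + 1 semitone → F
  F + 2 semitones → G
  G + 2 semitones → A
  A + 1 semitone → Bb
  Bb + 2 semitones → C
  C + 2 semitones → D
Scale = D E F G A Bb C


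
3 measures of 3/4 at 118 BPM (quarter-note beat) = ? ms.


Working:
Quarter-note beat duration = 60000 / 118 ms
Beats per measure (3/4) = 3
One measure = 3 × 60000 / 118 = 180000 / 118 ms
3 measures = 3 × 180000 / 118 = 540000 / 118
= 4576.3 ms


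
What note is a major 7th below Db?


Solution.
A 7th spans 7 letter names, so from D we land on E
A major 7th = 11 semitones below Db
Spell E at that pitch: Ebb
= Ebb


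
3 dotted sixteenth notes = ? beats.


Reasoning:
Base sixteenth note = 1/4 beats
Dot 1 adds half the previous value: +1/8
One dotted sixteenth = 1/4 + 1/8 = 3/8
3 of them = 3 × 3/8 = 9/8
= 9/8 beats


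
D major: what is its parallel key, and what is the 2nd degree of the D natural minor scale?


Parallel keys share the same tonic but differ in mode
D major → parallel is D minor
D natural minor scale: D E F G A Bb C
= D minor; 2nd degree = E


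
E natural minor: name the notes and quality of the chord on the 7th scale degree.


Working:
E natural minor scale: E F# G A B C D
Diatonic triad on degree 7 stacks scale notes 7, 2, 4: D F# A
D→F# = 4 semitones; D→A = 7 semitones → major triad
= D F# A (major)


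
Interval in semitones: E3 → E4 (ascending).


Reasoning:
Absolute semitone position = octave×12 + chromatic position
E3: 3×12 + 4 = 40
E4: 4×12 + 4 = 52
Difference = 52 - 40 = 12
= 12 semitones


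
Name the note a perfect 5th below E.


A 5th spans 5 letter names, so from E we land on A
A perfect 5th = 7 semitones below E
Spell A at that pitch: A
= A


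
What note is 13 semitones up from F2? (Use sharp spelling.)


Let's work it out.
F2: chromatic position 5 in octave 2 → absolute = 2×12 + 5 = 29
Transpose up 13: 29 + 13 = 42
42 = 3×12 + 6 → F# in octave 3
Result = F#3


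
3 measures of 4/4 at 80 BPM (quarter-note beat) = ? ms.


Quarter-note beat duration = 60000 / 80 ms
Beats per measure (4/4) = 4
One measure = 4 × 60000 / 80 = 240000 / 80 ms
3 measures = 3 × 240000 / 80 = 720000 / 80
= 9000.0 ms


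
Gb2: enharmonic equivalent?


Step by step:
Enharmonic notes sound the same pitch but are spelled with different letter names
Gb and F# name the same pitch class
= F#2


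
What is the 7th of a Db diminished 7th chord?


Working:
Diminished 7th chord = root + minor 3rd + diminished 5th + diminished 7th
Seventh chords stack in thirds, so the letter names are D-F-A-C
Root: Db
Minor 3rd above Db: Fb
Diminished 5th above Db: Abb
Diminished 7th above Db: Cbb
The 7th = Cbb


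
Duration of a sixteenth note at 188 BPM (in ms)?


Working:
One quarter-note beat = 60000 / BPM = 60000 / 188 ms
Sixteenth note = 1/4 × quarter note
Duration = 1/4 × 60000 / 188 = 15000 / 188
= 79.8 ms


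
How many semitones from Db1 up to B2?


Working:
Absolute semitone position = octave×12 + chromatic position
Db1: 1×12 + 1 = 13
B2: 2×12 + 11 = 35
Difference = 35 - 13 = 22
= 22 semitones


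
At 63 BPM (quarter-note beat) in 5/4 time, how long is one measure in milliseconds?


Solution.
Quarter-note beat duration = 60000 / 63 ms
Beats per measure (5/4) = 5
One measure = 5 × 60000 / 63 = 300000 / 63 ms
= 4761.9 ms


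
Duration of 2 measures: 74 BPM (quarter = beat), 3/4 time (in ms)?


Quarter-note beat duration = 60000 / 74 ms
Beats per measure (3/4) = 3
One measure = 3 × 60000 / 74 = 180000 / 74 ms
2 measures = 2 × 180000 / 74 = 360000 / 74
= 4864.9 ms


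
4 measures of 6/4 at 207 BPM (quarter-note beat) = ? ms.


Quarter-note beat duration = 60000 / 207 ms
Beats per measure (6/4) = 6
One measure = 6 × 60000 / 207 = 360000 / 207 ms
4 measures = 4 × 360000 / 207 = 1440000 / 207
= 6956.5 ms


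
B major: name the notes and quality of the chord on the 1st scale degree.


B major scale: B C# D# E F# G# A#
Diatonic triad on degree 1 stacks scale notes 1, 3, 5: B D# F#
B→D# = 4 semitones; B→F# = 7 semitones → major triad
= B D# F# (major)


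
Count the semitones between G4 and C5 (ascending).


Let's work it out.
Absolute semitone position = octave×12 + chromatic position
G4: 4×12 + 7 = 55
C5: 5×12 + 0 = 60
Difference = 60 - 55 = 5
= 5 semitones


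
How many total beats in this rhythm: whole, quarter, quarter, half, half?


Reasoning:
Beat values:
  whole = 4 beats
  quarter = 1 beat
  quarter = 1 beat
  half = 2 beats
  half = 2 beats
Sum = 4 + 1 + 1 + 2 + 2
= 10 beats


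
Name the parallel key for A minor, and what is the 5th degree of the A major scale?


Parallel keys share the same tonic but differ in mode
A minor → parallel is A major
A major scale: A B C# D E F# G#
= A major; 5th degree = E


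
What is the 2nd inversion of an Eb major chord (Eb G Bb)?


Let's work it out.
Root position: Eb G Bb
2nd inversion: move root and 3rd up an octave
Bass note: Bb
Notes (bottom to top) = Bb Eb G


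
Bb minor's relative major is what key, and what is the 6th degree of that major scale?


Solution.
The relative major shares the key signature and is a minor 3rd above the minor tonic
A minor 3rd above Bb is Db
→ relative major of Bb minor is Db major
Db major scale: Db Eb F Gb Ab Bb C
= Db major; 6th degree = Bb


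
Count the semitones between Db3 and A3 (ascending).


Working:
Absolute semitone position = octave×12 + chromatic position
Db3: 3×12 + 1 = 37
A3: 3×12 + 9 = 45
Difference = 45 - 37 = 8
= 8 semitones


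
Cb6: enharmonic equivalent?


Solution.
Enharmonic notes sound the same pitch but are spelled with different letter names
Cb and B name the same pitch class
Octave numbers change at C, so Cb6 = B5
= B5


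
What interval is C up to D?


Letter names: C → D spans 2 letter names → a 2nd
Semitones: C → D = 2 half-steps
A 2nd of 2 semitones is a major 2nd
= major 2nd


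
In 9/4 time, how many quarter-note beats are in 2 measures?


Working:
Time signature 9/4: the bottom number 4 means the quarter note gets one count
The top number 9 means 9 quarter-note beats per measure
Total = 9 × 2 measures
= 18 quarter-note beats


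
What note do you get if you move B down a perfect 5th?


Step by step:
perfect 5th: 5 letter names, 7 semitones
Letter: B - 4 → E
Pitch: B - 7 semitones, spelled as an E → E
= E


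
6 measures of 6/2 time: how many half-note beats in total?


Reasoning:
Time signature 6/2: the bottom number 2 means the half note gets one count
The top number 6 means 6 half-note beats per measure
Total = 6 × 6 measures
= 36 half-note beats


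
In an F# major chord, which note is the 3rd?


Major triad = root + major 3rd (4 semitones) + perfect 5th (7 semitones)
A triad on F# stacks thirds, so the chord tones use letter names F-A-C
Root: F#
Major 3rd above F#: A#
Perfect 5th above F#: C#
The 3rd = A#


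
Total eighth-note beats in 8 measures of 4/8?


Reasoning:
Time signature 4/8: the bottom number 8 means the eighth note gets one count
The top number 4 means 4 eighth-note beats per measure
Total = 4 × 8 measures
= 32 eighth-note beats


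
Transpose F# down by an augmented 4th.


Working:
augmented 4th: 4 letter names, 6 semitones
Letter: F - 3 → C
Pitch: F# - 6 semitones, spelled as a C → C
= C


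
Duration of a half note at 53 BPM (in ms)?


Reasoning:
One quarter-note beat = 60000 / BPM = 60000 / 53 ms
Half note = 2 × quarter note
Duration = 2 × 60000 / 53 = 120000 / 53
= 2264.2 ms


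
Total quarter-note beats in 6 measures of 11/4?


Working:
Time signature 11/4: the bottom number 4 means the quarter note gets one count
The top number 11 means 11 quarter-note beats per measure
Total = 11 × 6 measures
= 66 quarter-note beats


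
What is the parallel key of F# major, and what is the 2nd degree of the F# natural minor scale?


Step by step:
Parallel keys share the same tonic but differ in mode
F# major → parallel is F# minor
F# natural minor scale: F# G# A B C# D E
= F# minor; 2nd degree = G#


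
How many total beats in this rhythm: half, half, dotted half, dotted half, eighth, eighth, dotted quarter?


Beat values:
  half = 2 beats
  half = 2 beats
  dotted half = 3 beats
  dotted half = 3 beats
  eighth = 0.5 beats
  eighth = 0.5 beats
  dotted quarter = 1.5 beats
Sum = 2 + 2 + 3 + 3 + 0.5 + 0.5 + 1.5
= 12.5 beats


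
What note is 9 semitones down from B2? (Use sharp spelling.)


Let's work it out.
B2: chromatic position 11 in octave 2 → absolute = 2×12 + 11 = 35
Transpose down 9: 35 - 9 = 26
26 = 2×12 + 2 → D in octave 2
Result = D2


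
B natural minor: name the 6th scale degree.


Working:
Natural minor scale pattern: W-H-W-W-H-W-W (2-1-2-2-1-2-2 semitones)
Starting from B:
  B + 2 semitones → C#
  C# + 1 semitone → D
  D + 2 semitones → E
  E + 2 semitones → F#
  F# + 1 semitone → G
  G + 2 semitones → A
  A + 2 semitones → B
Scale: B C# D E F# G A
Degree 6 = G


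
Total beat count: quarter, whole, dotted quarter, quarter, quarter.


Let's work it out.
Beat values:
  quarter = 1 beat
  whole = 4 beats
  dotted quarter = 1.5 beats
  quarter = 1 beat
  quarter = 1 beat
Sum = 1 + 4 + 1.5 + 1 + 1
= 8.5 beats


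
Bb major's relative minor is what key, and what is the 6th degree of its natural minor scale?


Step by step:
The relative minor shares the major's key signature and starts on its 6th degree
6th degree = a major 6th above the tonic; a major 6th above Bb is G
→ relative minor of Bb major is G minor
G natural minor scale: G A Bb C D Eb F
= G minor; 6th degree = Eb


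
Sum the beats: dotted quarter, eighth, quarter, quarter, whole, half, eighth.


Working:
Beat values:
  dotted quarter = 1.5 beats
  eighth = 0.5 beats
  quarter = 1 beat
  quarter = 1 beat
  whole = 4 beats
  half = 2 beats
  eighth = 0.5 beats
Sum = 1.5 + 0.5 + 1 + 1 + 4 + 2 + 0.5
= 10.5 beats


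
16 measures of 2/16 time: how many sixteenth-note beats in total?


Reasoning:
Time signature 2/16: the bottom number 16 means the sixteenth note gets one count
The top number 2 means 2 sixteenth-note beats per measure
Total = 2 × 16 measures
= 32 sixteenth-note beats


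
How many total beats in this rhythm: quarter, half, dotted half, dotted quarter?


Working:
Beat values:
  quarter = 1 beat
  half = 2 beats
  dotted half = 3 beats
  dotted quarter = 1.5 beats
Sum = 1 + 2 + 3 + 1.5
= 7.5 beats


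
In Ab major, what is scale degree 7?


Working:
Major scale pattern: W-W-H-W-W-W-H (2-2-1-2-2-2-1 semitones)
Starting from Ab:
  Ab + 2 semitones → Bb
  Bb + 2 semitones → C
  C + 1 semitone → Db
  Db + 2 semitones → Eb
  Eb + 2 semitones → F
  F + 2 semitones → G
  G + 1 semitone → Ab
Scale: Ab Bb C Db Eb F G
Degree 7 = G


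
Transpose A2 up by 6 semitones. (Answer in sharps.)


Let's work it out.
A2: chromatic position 9 in octave 2 → absolute = 2×12 + 9 = 33
Transpose up 6: 33 + 6 = 39
39 = 3×12 + 3 → D# in octave 3
Result = D#3


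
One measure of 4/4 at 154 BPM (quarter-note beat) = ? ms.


Step by step:
Quarter-note beat duration = 60000 / 154 ms
Beats per measure (4/4) = 4
One measure = 4 × 60000 / 154 = 240000 / 154 ms
= 1558.4 ms


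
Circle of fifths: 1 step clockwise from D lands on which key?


Reasoning:
Each clockwise step on the circle of fifths moves up a perfect 5th
From D: D → A
= A


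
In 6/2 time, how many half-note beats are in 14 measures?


Time signature 6/2: the bottom number 2 means the half note gets one count
The top number 6 means 6 half-note beats per measure
Total = 6 × 14 measures
= 84 half-note beats


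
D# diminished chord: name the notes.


Diminished triad = root + minor 3rd (3 semitones) + diminished 5th (6 semitones)
A triad on D# stacks thirds, so the chord tones use letter names D-F-A
Root: D#
Minor 3rd above D#: F#
Diminished 5th above D#: A
Chord = D# F# A


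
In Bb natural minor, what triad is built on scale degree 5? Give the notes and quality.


Solution.
Bb natural minor scale: Bb C Db Eb F Gb Ab
Diatonic triad on degree 5 stacks scale notes 5, 7, 2: F Ab C
F→Ab = 3 semitones; F→C = 7 semitones → minor triad
= F Ab C (minor)


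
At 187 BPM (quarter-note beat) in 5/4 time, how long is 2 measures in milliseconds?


Solution.
Quarter-note beat duration = 60000 / 187 ms
Beats per measure (5/4) = 5
One measure = 5 × 60000 / 187 = 300000 / 187 ms
2 measures = 2 × 300000 / 187 = 600000 / 187
= 3208.6 ms


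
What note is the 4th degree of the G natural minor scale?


Natural minor scale pattern: W-H-W-W-H-W-W (2-1-2-2-1-2-2 semitones)
Starting from G:
  G + 2 semitones → A
  A + 1 semitone → Bb
  Bb + 2 semitones → C
  C + 2 semitones → D
  D + 1 semitone → Eb
  Eb + 2 semitones → F
  F + 2 semitones → G
Scale: G A Bb C D Eb F
Degree 4 = C


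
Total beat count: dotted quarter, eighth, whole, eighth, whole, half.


Step by step:
Beat values:
  dotted quarter = 1.5 beats
  eighth = 0.5 beats
  whole = 4 beats
  eighth = 0.5 beats
  whole = 4 beats
  half = 2 beats
Sum = 1.5 + 0.5 + 4 + 0.5 + 4 + 2
= 12.5 beats


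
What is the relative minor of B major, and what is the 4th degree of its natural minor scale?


Let's work it out.
The relative minor shares the major's key signature and starts on its 6th degree
6th degree = a major 6th above the tonic; a major 6th above B is G#
→ relative minor of B major is G# minor
G# natural minor scale: G# A# B C# D# E F#
= G# minor; 4th degree = C#


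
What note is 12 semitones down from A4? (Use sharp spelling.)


Reasoning:
A4: chromatic position 9 in octave 4 → absolute = 4×12 + 9 = 57
Transpose down 12: 57 - 12 = 45
45 = 3×12 + 9 → A in octave 3
Result = A3


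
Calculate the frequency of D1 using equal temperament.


Let's work it out.
f = 440 × 2^(n/12) where n = semitones from A4
D1: -43 semitones from A4
f = 440 × 2^(-43/12)
f = 36.71 Hz


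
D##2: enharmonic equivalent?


Let's work it out.
Enharmonic notes sound the same pitch but are spelled with different letter names
D## and E name the same pitch class
= E2


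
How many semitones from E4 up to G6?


Step by step:
Absolute semitone position = octave×12 + chromatic position
E4: 4×12 + 4 = 52
G6: 6×12 + 7 = 79
Difference = 79 - 52 = 27
= 27 semitones


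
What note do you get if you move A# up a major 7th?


Reasoning:
major 7th: 7 letter names, 11 semitones
Letter: A + 6 → G
Pitch: A# + 11 semitones, spelled as a G → G##
= G##


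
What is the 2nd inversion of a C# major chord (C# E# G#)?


Reasoning:
Root position: C# E# G#
2nd inversion: move root and 3rd up an octave
Bass note: G#
Notes (bottom to top) = G# C# E#


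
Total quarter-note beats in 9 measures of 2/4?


Working:
Time signature 2/4: the bottom number 4 means the quarter note gets one count
The top number 2 means 2 quarter-note beats per measure
Total = 2 × 9 measures
= 18 quarter-note beats


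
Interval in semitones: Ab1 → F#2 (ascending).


Reasoning:
Absolute semitone position = octave×12 + chromatic position
Ab1: 1×12 + 8 = 20
F#2: 2×12 + 6 = 30
Difference = 30 - 20 = 10
= 10 semitones


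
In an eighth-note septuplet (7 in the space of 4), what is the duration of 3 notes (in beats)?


Solution.
Septuplet: 7 notes occupy the space of 4 eighth notes
Space = 4 × 1/2 = 2 beats
Each septuplet note = 2 / 7 = 2/7 beats
3 notes = 3 × 2/7 = 6/7
= 6/7 beats


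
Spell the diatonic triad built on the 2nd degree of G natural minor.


Step by step:
G natural minor scale: G A Bb C D Eb F
Diatonic triad on degree 2 stacks scale notes 2, 4, 6: A C Eb
A→C = 3 semitones; A→Eb = 6 semitones → diminished triad
= A C Eb (diminished)


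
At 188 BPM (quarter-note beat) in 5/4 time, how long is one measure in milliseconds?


Reasoning:
Quarter-note beat duration = 60000 / 188 ms
Beats per measure (5/4) = 5
One measure = 5 × 60000 / 188 = 300000 / 188 ms
= 1595.7 ms


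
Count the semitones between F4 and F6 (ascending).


Working:
Absolute semitone position = octave×12 + chromatic position
F4: 4×12 + 5 = 53
F6: 6×12 + 5 = 77
Difference = 77 - 53 = 24
= 24 semitones


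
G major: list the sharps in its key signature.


Solution.
Sharp major keys follow the circle of fifths: C(0), G(1), D(2), A(3), E(4), B(5), F#(6), C#(7)
G major has 1 sharp
Order of sharps: F# C# G# D# A# E# B# → first 1: F#
= F#


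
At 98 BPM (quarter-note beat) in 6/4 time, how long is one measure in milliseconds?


Reasoning:
Quarter-note beat duration = 60000 / 98 ms
Beats per measure (6/4) = 6
One measure = 6 × 60000 / 98 = 360000 / 98 ms
= 3673.5 ms


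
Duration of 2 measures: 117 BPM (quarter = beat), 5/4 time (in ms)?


Quarter-note beat duration = 60000 / 117 ms
Beats per measure (5/4) = 5
One measure = 5 × 60000 / 117 = 300000 / 117 ms
2 measures = 2 × 300000 / 117 = 600000 / 117
= 5128.2 ms


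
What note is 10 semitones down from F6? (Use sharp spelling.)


Solution.
F6: chromatic position 5 in octave 6 → absolute = 6×12 + 5 = 77
Transpose down 10: 77 - 10 = 67
67 = 5×12 + 7 → G in octave 5
Result = G5


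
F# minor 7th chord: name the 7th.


Reasoning:
Minor 7th chord = root + minor 3rd + perfect 5th + minor 7th
Seventh chords stack in thirds, so the letter names are F-A-C-E
Root: F#
Minor 3rd above F#: A
Perfect 5th above F#: C#
Minor 7th above F#: E
The 7th = E


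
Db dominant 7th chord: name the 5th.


Dominant 7th chord = root + major 3rd + perfect 5th + minor 7th
Seventh chords stack in thirds, so the letter names are D-F-A-C
Root: Db
Major 3rd above Db: F
Perfect 5th above Db: Ab
Minor 7th above Db: Cb
The 5th = Ab


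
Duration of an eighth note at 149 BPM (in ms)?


Step by step:
One quarter-note beat = 60000 / BPM = 60000 / 149 ms
Eighth note = 1/2 × quarter note
Duration = 1/2 × 60000 / 149 = 30000 / 149
= 201.3 ms


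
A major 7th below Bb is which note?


A 7th spans 7 letter names, so from B we land on C
A major 7th = 11 semitones below Bb
Spell C at that pitch: Cb
= Cb


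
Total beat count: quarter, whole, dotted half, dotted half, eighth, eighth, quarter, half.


Beat values:
  quarter = 1 beat
  whole = 4 beats
  dotted half = 3 beats
  dotted half = 3 beats
  eighth = 0.5 beats
  eighth = 0.5 beats
  quarter = 1 beat
  half = 2 beats
Sum = 1 + 4 + 3 + 3 + 0.5 + 0.5 + 1 + 2
= 15 beats


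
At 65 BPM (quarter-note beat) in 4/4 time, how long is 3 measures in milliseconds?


Quarter-note beat duration = 60000 / 65 ms
Beats per measure (4/4) = 4
One measure = 4 × 60000 / 65 = 240000 / 65 ms
3 measures = 3 × 240000 / 65 = 720000 / 65
= 11076.9 ms


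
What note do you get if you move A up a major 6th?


major 6th: 6 letter names, 9 semitones
Letter: A + 5 → F
Pitch: A + 9 semitones, spelled as an F → F#
= F#


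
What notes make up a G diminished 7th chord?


Let's work it out.
Diminished 7th chord = root + minor 3rd + diminished 5th + diminished 7th
Seventh chords stack in thirds, so the letter names are G-B-D-F
Root: G
Minor 3rd above G: Bb
Diminished 5th above G: Db
Diminished 7th above G: Fb
Chord = G Bb Db Fb


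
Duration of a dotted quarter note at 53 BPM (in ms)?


Reasoning:
One quarter-note beat = 60000 / BPM = 60000 / 53 ms
Dotted quarter note = 3/2 × quarter note
Duration = 3/2 × 60000 / 53 = 90000 / 53
= 1698.1 ms


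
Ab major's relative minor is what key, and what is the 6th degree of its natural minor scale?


Step by step:
The relative minor shares the major's key signature and starts on its 6th degree
6th degree = a major 6th above the tonic; a major 6th above Ab is F
→ relative minor of Ab major is F minor
F natural minor scale: F G Ab Bb C Db Eb
= F minor; 6th degree = Db


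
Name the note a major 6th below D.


Let's work it out.
A 6th spans 6 letter names, so from D we land on F
A major 6th = 9 semitones below D
Spell F at that pitch: F
= F


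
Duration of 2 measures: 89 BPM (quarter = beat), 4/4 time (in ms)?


Let's work it out.
Quarter-note beat duration = 60000 / 89 ms
Beats per measure (4/4) = 4
One measure = 4 × 60000 / 89 = 240000 / 89 ms
2 measures = 2 × 240000 / 89 = 480000 / 89
= 5393.3 ms


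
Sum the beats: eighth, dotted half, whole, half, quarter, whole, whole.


Beat values:
  eighth = 0.5 beats
  dotted half = 3 beats
  whole = 4 beats
  half = 2 beats
  quarter = 1 beat
  whole = 4 beats
  whole = 4 beats
Sum = 0.5 + 3 + 4 + 2 + 1 + 4 + 4
= 18.5 beats


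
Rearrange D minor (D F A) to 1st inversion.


Step by step:
Root position: D F A
1st inversion: move root up an octave
Bass note: F
Notes (bottom to top) = F A D


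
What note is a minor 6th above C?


A 6th spans 6 letter names, so from C we land on A
A minor 6th = 8 semitones above C
Spell A at that pitch: Ab
= Ab


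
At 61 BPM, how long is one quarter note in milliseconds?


One quarter-note beat = 60000 / BPM = 60000 / 61 ms
Duration = 60000 / 61
= 983.6 ms


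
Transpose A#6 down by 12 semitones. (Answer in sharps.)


Working:
A#6: chromatic position 10 in octave 6 → absolute = 6×12 + 10 = 82
Transpose down 12: 82 - 12 = 70
70 = 5×12 + 10 → A# in octave 5
Result = A#5


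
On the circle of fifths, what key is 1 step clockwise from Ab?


Step by step:
Each clockwise step on the circle of fifths moves up a perfect 5th
From Ab: Ab → Eb
= Eb


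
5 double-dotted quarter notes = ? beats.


Solution.
Base quarter note = 1 beat
Dot 1 adds half the previous value: +1/2
Dot 2 adds half the previous value: +1/4
One double-dotted quarter = 1 + 1/2 + 1/4 = 7/4
5 of them = 5 × 7/4 = 35/4
= 35/4 beats


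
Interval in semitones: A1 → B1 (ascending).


Absolute semitone position = octave×12 + chromatic position
A1: 1×12 + 9 = 21
B1: 1×12 + 11 = 23
Difference = 23 - 21 = 2
= 2 semitones


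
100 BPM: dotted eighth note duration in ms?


Working:
One quarter-note beat = 60000 / BPM = 60000 / 100 ms
Dotted eighth note = 3/4 × quarter note
Duration = 3/4 × 60000 / 100 = 45000 / 100
= 450.0 ms


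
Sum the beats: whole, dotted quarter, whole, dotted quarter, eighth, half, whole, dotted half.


Beat values:
  whole = 4 beats
  dotted quarter = 1.5 beats
  whole = 4 beats
  dotted quarter = 1.5 beats
  eighth = 0.5 beats
  half = 2 beats
  whole = 4 beats
  dotted half = 3 beats
Sum = 4 + 1.5 + 4 + 1.5 + 0.5 + 2 + 4 + 3
= 20.5 beats


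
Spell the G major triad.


Major triad = root + major 3rd (4 semitones) + perfect 5th (7 semitones)
A triad on G stacks thirds, so the chord tones use letter names G-B-D
Root: G
Major 3rd above G: B
Perfect 5th above G: D
Chord = G B D


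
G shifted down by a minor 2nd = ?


Step by step:
minor 2nd: 2 letter names, 1 semitones
Letter: G - 1 → F
Pitch: G - 1 semitones, spelled as an F → F#
= F#


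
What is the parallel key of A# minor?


Reasoning:
Parallel keys share the same tonic but differ in mode
A# minor → parallel is A# major
= A# major


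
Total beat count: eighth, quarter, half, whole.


Step by step:
Beat values:
  eighth = 0.5 beats
  quarter = 1 beat
  half = 2 beats
  whole = 4 beats
Sum = 0.5 + 1 + 2 + 4
= 7.5 beats


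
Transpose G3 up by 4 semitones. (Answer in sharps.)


Solution.
G3: chromatic position 7 in octave 3 → absolute = 3×12 + 7 = 43
Transpose up 4: 43 + 4 = 47
47 = 3×12 + 11 → B in octave 3
Result = B3


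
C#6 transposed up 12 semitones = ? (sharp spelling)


C#6: chromatic position 1 in octave 6 → absolute = 6×12 + 1 = 73
Transpose up 12: 73 + 12 = 85
85 = 7×12 + 1 → C# in octave 7
Result = C#7


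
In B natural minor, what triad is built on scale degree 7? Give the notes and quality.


Reasoning:
B natural minor scale: B C# D E F# G A
Diatonic triad on degree 7 stacks scale notes 7, 2, 4: A C# E
A→C# = 4 semitones; A→E = 7 semitones → major triad
= A C# E (major)


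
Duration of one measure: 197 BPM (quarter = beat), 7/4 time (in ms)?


Working:
Quarter-note beat duration = 60000 / 197 ms
Beats per measure (7/4) = 7
One measure = 7 × 60000 / 197 = 420000 / 197 ms
= 2132.0 ms


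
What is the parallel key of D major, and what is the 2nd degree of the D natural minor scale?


Working:
Parallel keys share the same tonic but differ in mode
D major → parallel is D minor
D natural minor scale: D E F G A Bb C
= D minor; 2nd degree = E


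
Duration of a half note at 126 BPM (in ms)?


One quarter-note beat = 60000 / BPM = 60000 / 126 ms
Half note = 2 × quarter note
Duration = 2 × 60000 / 126 = 120000 / 126
= 952.4 ms


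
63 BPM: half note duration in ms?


Let's work it out.
One quarter-note beat = 60000 / BPM = 60000 / 63 ms
Half note = 2 × quarter note
Duration = 2 × 60000 / 63 = 120000 / 63
= 1904.8 ms


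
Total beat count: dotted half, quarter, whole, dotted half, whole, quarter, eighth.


Beat values:
  dotted half = 3 beats
  quarter = 1 beat
  whole = 4 beats
  dotted half = 3 beats
  whole = 4 beats
  quarter = 1 beat
  eighth = 0.5 beats
Sum = 3 + 1 + 4 + 3 + 4 + 1 + 0.5
= 16.5 beats


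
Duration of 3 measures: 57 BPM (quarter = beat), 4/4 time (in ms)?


Step by step:
Quarter-note beat duration = 60000 / 57 ms
Beats per measure (4/4) = 4
One measure = 4 × 60000 / 57 = 240000 / 57 ms
3 measures = 3 × 240000 / 57 = 720000 / 57
= 12631.6 ms


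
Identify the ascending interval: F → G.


Reasoning:
Letter names: F → G spans 2 letter names → a 2nd
Semitones: F → G = 2 half-steps
A 2nd of 2 semitones is a major 2nd
= major 2nd


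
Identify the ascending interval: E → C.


Letter names: E → C spans 6 letter names → a 6th
Semitones: E → C = 8 half-steps
A 6th of 8 semitones is a minor 6th
= minor 6th


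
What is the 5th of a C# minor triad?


Solution.
Minor triad = root + minor 3rd (3 semitones) + perfect 5th (7 semitones)
A triad on C# stacks thirds, so the chord tones use letter names C-E-G
Root: C#
Minor 3rd above C#: E
Perfect 5th above C#: G#
The 5th = G#


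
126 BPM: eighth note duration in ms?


One quarter-note beat = 60000 / BPM = 60000 / 126 ms
Eighth note = 1/2 × quarter note
Duration = 1/2 × 60000 / 126 = 30000 / 126
= 238.1 ms


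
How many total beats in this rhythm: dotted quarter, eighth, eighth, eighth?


Reasoning:
Beat values:
  dotted quarter = 1.5 beats
  eighth = 0.5 beats
  eighth = 0.5 beats
  eighth = 0.5 beats
Sum = 1.5 + 0.5 + 0.5 + 0.5
= 3 beats


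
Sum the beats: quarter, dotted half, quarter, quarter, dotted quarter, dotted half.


Beat values:
  quarter = 1 beat
  dotted half = 3 beats
  quarter = 1 beat
  quarter = 1 beat
  dotted quarter = 1.5 beats
  dotted half = 3 beats
Sum = 1 + 3 + 1 + 1 + 1.5 + 3
= 10.5 beats


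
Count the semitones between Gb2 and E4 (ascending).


Working:
Absolute semitone position = octave×12 + chromatic position
Gb2: 2×12 + 6 = 30
E4: 4×12 + 4 = 52
Difference = 52 - 30 = 22
= 22 semitones


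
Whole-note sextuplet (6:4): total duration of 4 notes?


Sextuplet: 6 notes occupy the space of 4 whole notes
Space = 4 × 4 = 16 beats
Each sextuplet note = 16 / 6 = 8/3 beats
4 notes = 4 × 8/3 = 32/3
= 32/3 beats


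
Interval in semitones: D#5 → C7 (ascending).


Working:
Absolute semitone position = octave×12 + chromatic position
D#5: 5×12 + 3 = 63
C7: 7×12 + 0 = 84
Difference = 84 - 63 = 21
= 21 semitones


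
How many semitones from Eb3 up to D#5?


Reasoning:
Absolute semitone position = octave×12 + chromatic position
Eb3: 3×12 + 3 = 39
D#5: 5×12 + 3 = 63
Difference = 63 - 39 = 24
= 24 semitones


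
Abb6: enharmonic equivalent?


Solution.
Enharmonic notes sound the same pitch but are spelled with different letter names
Abb and G name the same pitch class
= G6


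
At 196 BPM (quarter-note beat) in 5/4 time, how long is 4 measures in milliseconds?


Step by step:
Quarter-note beat duration = 60000 / 196 ms
Beats per measure (5/4) = 5
One measure = 5 × 60000 / 196 = 300000 / 196 ms
4 measures = 4 × 300000 / 196 = 1200000 / 196
= 6122.4 ms


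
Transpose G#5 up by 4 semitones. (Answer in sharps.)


Step by step:
G#5: chromatic position 8 in octave 5 → absolute = 5×12 + 8 = 68
Transpose up 4: 68 + 4 = 72
72 = 6×12 + 0 → C in octave 6
Result = C6


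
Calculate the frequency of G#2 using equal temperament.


Let's work it out.
f = 440 × 2^(n/12) where n = semitones from A4
G#2: -25 semitones from A4
f = 440 × 2^(-25/12)
f = 103.83 Hz


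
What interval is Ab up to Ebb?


Letter names: A → E spans 5 letter names → a 5th
Semitones: Ab → Ebb = 6 half-steps
A 5th of 6 semitones is a diminished 5th
= diminished 5th


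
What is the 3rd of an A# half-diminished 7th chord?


Reasoning:
Half-diminished 7th chord = root + minor 3rd + diminished 5th + minor 7th
Seventh chords stack in thirds, so the letter names are A-C-E-G
Root: A#
Minor 3rd above A#: C#
Diminished 5th above A#: E
Minor 7th above A#: G#
The 3rd = C#


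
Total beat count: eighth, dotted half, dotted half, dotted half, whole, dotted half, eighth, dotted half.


Working:
Beat values:
  eighth = 0.5 beats
  dotted half = 3 beats
  dotted half = 3 beats
  dotted half = 3 beats
  whole = 4 beats
  dotted half = 3 beats
  eighth = 0.5 beats
  dotted half = 3 beats
Sum = 0.5 + 3 + 3 + 3 + 4 + 3 + 0.5 + 3
= 20 beats


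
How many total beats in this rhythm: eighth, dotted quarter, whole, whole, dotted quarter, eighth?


Beat values:
  eighth = 0.5 beats
  dotted quarter = 1.5 beats
  whole = 4 beats
  whole = 4 beats
  dotted quarter = 1.5 beats
  eighth = 0.5 beats
Sum = 0.5 + 1.5 + 4 + 4 + 1.5 + 0.5
= 12 beats


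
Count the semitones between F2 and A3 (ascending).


Absolute semitone position = octave×12 + chromatic position
F2: 2×12 + 5 = 29
A3: 3×12 + 9 = 45
Difference = 45 - 29 = 16
= 16 semitones


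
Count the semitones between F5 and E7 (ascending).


Working:
Absolute semitone position = octave×12 + chromatic position
F5: 5×12 + 5 = 65
E7: 7×12 + 4 = 88
Difference = 88 - 65 = 23
= 23 semitones


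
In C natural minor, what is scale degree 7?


Reasoning:
Natural minor scale pattern: W-H-W-W-H-W-W (2-1-2-2-1-2-2 semitones)
Starting from C:
  C + 2 semitones → D
  D + 1 semitone → Eb
  Eb + 2 semitones → F
  F + 2 semitones → G
  G + 1 semitone → Ab
  Ab + 2 semitones → Bb
  Bb + 2 semitones → C
Scale: C D Eb F G Ab Bb
Degree 7 = Bb


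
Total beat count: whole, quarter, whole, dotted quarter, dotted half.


Solution.
Beat values:
  whole = 4 beats
  quarter = 1 beat
  whole = 4 beats
  dotted quarter = 1.5 beats
  dotted half = 3 beats
Sum = 4 + 1 + 4 + 1.5 + 3
= 13.5 beats


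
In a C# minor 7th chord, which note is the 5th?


Reasoning:
Minor 7th chord = root + minor 3rd + perfect 5th + minor 7th
Seventh chords stack in thirds, so the letter names are C-E-G-B
Root: C#
Minor 3rd above C#: E
Perfect 5th above C#: G#
Minor 7th above C#: B
The 5th = G#


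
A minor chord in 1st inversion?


Root position: A C E
1st inversion: move root up an octave
Bass note: C
Notes (bottom to top) = C E A


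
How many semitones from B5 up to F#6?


Solution.
Absolute semitone position = octave×12 + chromatic position
B5: 5×12 + 11 = 71
F#6: 6×12 + 6 = 78
Difference = 78 - 71 = 7
= 7 semitones


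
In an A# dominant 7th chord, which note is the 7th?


Working:
Dominant 7th chord = root + major 3rd + perfect 5th + minor 7th
Seventh chords stack in thirds, so the letter names are A-C-E-G
Root: A#
Major 3rd above A#: C##
Perfect 5th above A#: E#
Minor 7th above A#: G#
The 7th = G#


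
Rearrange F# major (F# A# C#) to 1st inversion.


Solution.
Root position: F# A# C#
1st inversion: move root up an octave
Bass note: A#
Notes (bottom to top) = A# C# F#


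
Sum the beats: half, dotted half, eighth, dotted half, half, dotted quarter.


Working:
Beat values:
  half = 2 beats
  dotted half = 3 beats
  eighth = 0.5 beats
  dotted half = 3 beats
  half = 2 beats
  dotted quarter = 1.5 beats
Sum = 2 + 3 + 0.5 + 3 + 2 + 1.5
= 12 beats


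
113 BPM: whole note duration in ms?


Step by step:
One quarter-note beat = 60000 / BPM = 60000 / 113 ms
Whole note = 4 × quarter note
Duration = 4 × 60000 / 113 = 240000 / 113
= 2123.9 ms


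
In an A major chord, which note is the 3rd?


Reasoning:
Major triad = root + major 3rd (4 semitones) + perfect 5th (7 semitones)
A triad on A stacks thirds, so the chord tones use letter names A-C-E
Root: A
Major 3rd above A: C#
Perfect 5th above A: E
The 3rd = C#


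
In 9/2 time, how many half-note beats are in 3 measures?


Reasoning:
Time signature 9/2: the bottom number 2 means the half note gets one count
The top number 9 means 9 half-note beats per measure
Total = 9 × 3 measures
= 27 half-note beats


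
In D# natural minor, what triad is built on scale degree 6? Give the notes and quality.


Solution.
D# natural minor scale: D# E# F# G# A# B C#
Diatonic triad on degree 6 stacks scale notes 6, 1, 3: B D# F#
B→D# = 4 semitones; B→F# = 7 semitones → major triad
= B D# F# (major)


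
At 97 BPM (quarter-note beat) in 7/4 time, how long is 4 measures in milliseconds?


Solution.
Quarter-note beat duration = 60000 / 97 ms
Beats per measure (7/4) = 7
One measure = 7 × 60000 / 97 = 420000 / 97 ms
4 measures = 4 × 420000 / 97 = 1680000 / 97
= 17319.6 ms


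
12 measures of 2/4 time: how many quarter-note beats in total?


Step by step:
Time signature 2/4: the bottom number 4 means the quarter note gets one count
The top number 2 means 2 quarter-note beats per measure
Total = 2 × 12 measures
= 24 quarter-note beats


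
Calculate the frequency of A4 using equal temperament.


Let's work it out.
f = 440 × 2^(n/12) where n = semitones from A4
A4: 0 semitones from A4
f = 440 × 2^(0/12)
f = 440.00 Hz


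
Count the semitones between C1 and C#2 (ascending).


Step by step:
Absolute semitone position = octave×12 + chromatic position
C1: 1×12 + 0 = 12
C#2: 2×12 + 1 = 25
Difference = 25 - 12 = 13
= 13 semitones


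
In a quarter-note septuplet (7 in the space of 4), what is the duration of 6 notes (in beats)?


Step by step:
Septuplet: 7 notes occupy the space of 4 quarter notes
Space = 4 × 1 = 4 beats
Each septuplet note = 4 / 7 = 4/7 beats
6 notes = 6 × 4/7 = 24/7
= 24/7 beats


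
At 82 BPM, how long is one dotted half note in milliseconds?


Let's work it out.
One quarter-note beat = 60000 / BPM = 60000 / 82 ms
Dotted half note = 3 × quarter note
Duration = 3 × 60000 / 82 = 180000 / 82
= 2195.1 ms


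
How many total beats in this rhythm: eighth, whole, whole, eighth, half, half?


Working:
Beat values:
  eighth = 0.5 beats
  whole = 4 beats
  whole = 4 beats
  eighth = 0.5 beats
  half = 2 beats
  half = 2 beats
Sum = 0.5 + 4 + 4 + 0.5 + 2 + 2
= 13 beats


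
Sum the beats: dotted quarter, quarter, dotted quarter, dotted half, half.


Working:
Beat values:
  dotted quarter = 1.5 beats
  quarter = 1 beat
  dotted quarter = 1.5 beats
  dotted half = 3 beats
  half = 2 beats
Sum = 1.5 + 1 + 1.5 + 3 + 2
= 9 beats


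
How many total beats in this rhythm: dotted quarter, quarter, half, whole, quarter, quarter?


Beat values:
  dotted quarter = 1.5 beats
  quarter = 1 beat
  half = 2 beats
  whole = 4 beats
  quarter = 1 beat
  quarter = 1 beat
Sum = 1.5 + 1 + 2 + 4 + 1 + 1
= 10.5 beats


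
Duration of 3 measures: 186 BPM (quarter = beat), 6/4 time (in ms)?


Quarter-note beat duration = 60000 / 186 ms
Beats per measure (6/4) = 6
One measure = 6 × 60000 / 186 = 360000 / 186 ms
3 measures = 3 × 360000 / 186 = 1080000 / 186
= 5806.5 ms


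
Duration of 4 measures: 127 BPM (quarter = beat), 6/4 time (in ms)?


Step by step:
Quarter-note beat duration = 60000 / 127 ms
Beats per measure (6/4) = 6
One measure = 6 × 60000 / 127 = 360000 / 127 ms
4 measures = 4 × 360000 / 127 = 1440000 / 127
= 11338.6 ms


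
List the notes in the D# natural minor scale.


Natural minor scale pattern: W-H-W-W-H-W-W (2-1-2-2-1-2-2 semitones)
Starting from D#:
  D# + 2 semitones → E#
  E# + 1 semitone → F#
  F# + 2 semitones → G#
  G# + 2 semitones → A#
  A# + 1 semitone → B
  B + 2 semitones → C#
  C# + 2 semitones → D#
Scale = D# E# F# G# A# B C#


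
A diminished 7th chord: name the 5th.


Reasoning:
Diminished 7th chord = root + minor 3rd + diminished 5th + diminished 7th
Seventh chords stack in thirds, so the letter names are A-C-E-G
Root: A
Minor 3rd above A: C
Diminished 5th above A: Eb
Diminished 7th above A: Gb
The 5th = Eb


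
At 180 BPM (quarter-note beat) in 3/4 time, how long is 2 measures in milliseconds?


Solution.
Quarter-note beat duration = 60000 / 180 ms
Beats per measure (3/4) = 3
One measure = 3 × 60000 / 180 = 180000 / 180 ms
2 measures = 2 × 180000 / 180 = 360000 / 180
= 2000.0 ms


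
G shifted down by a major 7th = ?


Working:
major 7th: 7 letter names, 11 semitones
Letter: G - 6 → A
Pitch: G - 11 semitones, spelled as an A → Ab
= Ab


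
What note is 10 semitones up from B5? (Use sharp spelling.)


Step by step:
B5: chromatic position 11 in octave 5 → absolute = 5×12 + 11 = 71
Transpose up 10: 71 + 10 = 81
81 = 6×12 + 9 → A in octave 6
Result = A6


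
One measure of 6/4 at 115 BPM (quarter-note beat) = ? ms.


Solution.
Quarter-note beat duration = 60000 / 115 ms
Beats per measure (6/4) = 6
One measure = 6 × 60000 / 115 = 360000 / 115 ms
= 3130.4 ms


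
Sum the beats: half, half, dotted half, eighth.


Reasoning:
Beat values:
  half = 2 beats
  half = 2 beats
  dotted half = 3 beats
  eighth = 0.5 beats
Sum = 2 + 2 + 3 + 0.5
= 7.5 beats


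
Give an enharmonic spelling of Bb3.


Let's work it out.
Enharmonic notes sound the same pitch but are spelled with different letter names
Bb and A# name the same pitch class
= A#3


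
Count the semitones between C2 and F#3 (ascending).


Step by step:
Absolute semitone position = octave×12 + chromatic position
C2: 2×12 + 0 = 24
F#3: 3×12 + 6 = 42
Difference = 42 - 24 = 18
= 18 semitones


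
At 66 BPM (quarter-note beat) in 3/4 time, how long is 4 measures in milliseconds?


Working:
Quarter-note beat duration = 60000 / 66 ms
Beats per measure (3/4) = 3
One measure = 3 × 60000 / 66 = 180000 / 66 ms
4 measures = 4 × 180000 / 66 = 720000 / 66
= 10909.1 ms


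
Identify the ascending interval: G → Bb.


Let's work it out.
Letter names: G → B spans 3 letter names → a 3rd
Semitones: G → Bb = 3 half-steps
A 3rd of 3 semitones is a minor 3rd
= minor 3rd


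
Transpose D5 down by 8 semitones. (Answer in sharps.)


Let's work it out.
D5: chromatic position 2 in octave 5 → absolute = 5×12 + 2 = 62
Transpose down 8: 62 - 8 = 54
54 = 4×12 + 6 → F# in octave 4
Result = F#4
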